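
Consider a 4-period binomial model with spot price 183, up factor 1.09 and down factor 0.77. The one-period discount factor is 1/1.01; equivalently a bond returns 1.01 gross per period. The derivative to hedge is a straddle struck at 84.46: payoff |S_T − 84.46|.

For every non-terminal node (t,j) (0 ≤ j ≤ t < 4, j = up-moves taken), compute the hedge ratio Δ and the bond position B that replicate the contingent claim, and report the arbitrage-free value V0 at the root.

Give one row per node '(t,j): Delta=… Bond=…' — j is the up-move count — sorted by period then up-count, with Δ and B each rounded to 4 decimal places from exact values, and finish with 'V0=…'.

The replicating-portfolio and risk-neutral prices coincide; use p* = (1.01−0.77)/(1.09−0.77) = 0.7500 for the latter.
Payoff layer (t=4): V(4,0)=20.1299, V(4,1)=6.6046, V(4,2)=44.4497, V(4,3)=98.0225, V(4,4)=173.8594
(3,0): S=83.5455. Δ = (V_up−V_dn)/(S_up−S_dn) = (6.6046−20.1299)/(91.0646−64.3301) = -0.5059. V = [p*·6.6046 + (1−p*)·20.1299]/1.01 = 9.8871. B = V − Δ·S = 52.1536.
(3,1): S=118.2658. Δ = (V_up−V_dn)/(S_up−S_dn) = (44.4497−6.6046)/(128.9097−91.0646) = 1.0000. V = [p*·44.4497 + (1−p*)·6.6046]/1.01 = 34.6420. B = V − Δ·S = -83.6238.
(3,2): S=167.4152. Δ = (V_up−V_dn)/(S_up−S_dn) = (98.0225−44.4497)/(182.4825−128.9097) = 1.0000. V = [p*·98.0225 + (1−p*)·44.4497]/1.01 = 83.7914. B = V − Δ·S = -83.6238.
(3,3): S=236.9903. Δ = (V_up−V_dn)/(S_up−S_dn) = (173.8594−98.0225)/(258.3194−182.4825) = 1.0000. V = [p*·173.8594 + (1−p*)·98.0225]/1.01 = 153.3665. B = V − Δ·S = -83.6238.
(2,0): S=108.5007. Δ = (V_up−V_dn)/(S_up−S_dn) = (34.6420−9.8871)/(118.2658−83.5455) = 0.7130. V = [p*·34.6420 + (1−p*)·9.8871]/1.01 = 28.1716. B = V − Δ·S = -49.1875.
(2,1): S=153.5919. Δ = (V_up−V_dn)/(S_up−S_dn) = (83.7914−34.6420)/(167.4152−118.2658) = 1.0000. V = [p*·83.7914 + (1−p*)·34.6420]/1.01 = 70.7961. B = V − Δ·S = -82.7958.
(2,2): S=217.4223. Δ = (V_up−V_dn)/(S_up−S_dn) = (153.3665−83.7914)/(236.9903−167.4152) = 1.0000. V = [p*·153.3665 + (1−p*)·83.7914]/1.01 = 134.6265. B = V − Δ·S = -82.7958.
(1,0): S=140.9100. Δ = (V_up−V_dn)/(S_up−S_dn) = (70.7961−28.1716)/(153.5919−108.5007) = 0.9453. V = [p*·70.7961 + (1−p*)·28.1716]/1.01 = 59.5445. B = V − Δ·S = -73.6572.
(1,1): S=199.4700. Δ = (V_up−V_dn)/(S_up−S_dn) = (134.6265−70.7961)/(217.4223−153.5919) = 1.0000. V = [p*·134.6265 + (1−p*)·70.7961]/1.01 = 117.4940. B = V − Δ·S = -81.9760.
(0,0): S=183.0000. Δ = (V_up−V_dn)/(S_up−S_dn) = (117.4940−59.5445)/(199.4700−140.9100) = 0.9896. V = [p*·117.4940 + (1−p*)·59.5445]/1.01 = 101.9867. B = V − Δ·S = -79.1053.
Root portfolio cost Δ·183+B reproduces V0=101.9867.

(0,0): Delta=0.9896 Bond=-79.1053
(1,0): Delta=0.9453 Bond=-73.6572
(1,1): Delta=1.0000 Bond=-81.9760
(2,0): Delta=0.7130 Bond=-49.1875
(2,1): Delta=1.0000 Bond=-82.7958
(2,2): Delta=1.0000 Bond=-82.7958
(3,0): Delta=-0.5059 Bond=52.1536
(3,1): Delta=1.0000 Bond=-83.6238
(3,2): Delta=1.0000 Bond=-83.6238
(3,3): Delta=1.0000 Bond=-83.6238
V0=101.9867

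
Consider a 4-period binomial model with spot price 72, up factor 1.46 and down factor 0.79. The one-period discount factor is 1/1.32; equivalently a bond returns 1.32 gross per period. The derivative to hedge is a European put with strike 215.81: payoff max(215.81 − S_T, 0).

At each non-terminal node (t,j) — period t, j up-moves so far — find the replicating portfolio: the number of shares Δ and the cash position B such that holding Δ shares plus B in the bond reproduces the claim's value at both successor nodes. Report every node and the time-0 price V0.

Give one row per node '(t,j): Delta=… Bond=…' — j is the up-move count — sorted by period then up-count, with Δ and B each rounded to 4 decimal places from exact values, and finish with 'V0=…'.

(0,0): Delta=-0.5033 Bond=49.6803
(1,0): Delta=-1.0000 Bond=93.8317
(1,1): Delta=-0.4323 Bond=58.1147
(2,0): Delta=-1.0000 Bond=123.8579
(2,1): Delta=-1.0000 Bond=123.8579
(2,2): Delta=-0.3511 Bond=64.2577
(3,0): Delta=-1.0000 Bond=163.4924
(3,1): Delta=-1.0000 Bond=163.4924
(3,2): Delta=-1.0000 Bond=163.4924
(3,3): Delta=-0.2584 Bond=64.0388
V0=13.4445

No-arbitrage ⇒ martingale measure with p* = (R−d)/(u−d) = 0.7910.
Payoff layer (t=4): V(4,0)=187.7659, V(4,1)=163.9817, V(4,2)=120.0261, V(4,3)=38.7917, V(4,4)=0.0000
  t=3,j=0: stock 35.4988 → up 51.8283 (V=163.9817), down 28.0441 (V=187.7659). Price 127.9936; hedge Δ=-1.0000, bond B=163.4924.
  t=3,j=1: stock 65.6054 → up 95.7839 (V=120.0261), down 51.8283 (V=163.9817). Price 97.8870; hedge Δ=-1.0000, bond B=163.4924.
  t=3,j=2: stock 121.2454 → up 177.0183 (V=38.7917), down 95.7839 (V=120.0261). Price 42.2470; hedge Δ=-1.0000, bond B=163.4924.
  t=3,j=3: stock 224.0738 → up 327.1477 (V=0.0000), down 177.0183 (V=38.7917). Price 6.1407; hedge Δ=-0.2584, bond B=64.0388.
  t=2,j=0: stock 44.9352 → up 65.6054 (V=97.8870), down 35.4988 (V=127.9936). Price 78.9227; hedge Δ=-1.0000, bond B=123.8579.
  t=2,j=1: stock 83.0448 → up 121.2454 (V=42.2470), down 65.6054 (V=97.8870). Price 40.8131; hedge Δ=-1.0000, bond B=123.8579.
  t=2,j=2: stock 153.4752 → up 224.0738 (V=6.1407), down 121.2454 (V=42.2470). Price 10.3677; hedge Δ=-0.3511, bond B=64.2577.
  t=1,j=0: stock 56.8800 → up 83.0448 (V=40.8131), down 44.9352 (V=78.9227). Price 36.9517; hedge Δ=-1.0000, bond B=93.8317.
  t=1,j=1: stock 105.1200 → up 153.4752 (V=10.3677), down 83.0448 (V=40.8131). Price 12.6738; hedge Δ=-0.4323, bond B=58.1147.
  t=0,j=0: stock 72.0000 → up 105.1200 (V=12.6738), down 56.8800 (V=36.9517). Price 13.4445; hedge Δ=-0.5033, bond B=49.6803.
Root portfolio cost Δ·72+B reproduces V0=13.4445.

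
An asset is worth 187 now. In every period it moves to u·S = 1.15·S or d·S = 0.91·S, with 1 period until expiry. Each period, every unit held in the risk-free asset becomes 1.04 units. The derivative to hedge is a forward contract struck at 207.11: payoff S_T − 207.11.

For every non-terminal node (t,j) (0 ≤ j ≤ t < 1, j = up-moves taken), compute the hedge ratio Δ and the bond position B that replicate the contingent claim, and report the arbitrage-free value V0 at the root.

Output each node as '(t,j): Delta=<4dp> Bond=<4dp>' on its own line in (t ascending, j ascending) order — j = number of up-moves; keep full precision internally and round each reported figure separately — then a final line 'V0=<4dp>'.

(0,0): Delta=1.0000 Bond=-199.1442
V0=-12.1442

Risk-neutral probability p* = (R−d)/(u−d) = (1.04−0.91)/(1.15−0.91) = 0.5417.
Terminal payoffs: V(1,0)=-36.9400, V(1,1)=7.9400
Node (0,0) S=187.0000: V=(p*·7.9400+(1−p*)·-36.9400)/1.04=-12.1442; Δ=(7.9400−-36.9400)/(215.0500−170.1700)=1.0000; B=V−Δ·S=-199.1442
The time-0 hedge costs -12.1442, which is the no-arbitrage price.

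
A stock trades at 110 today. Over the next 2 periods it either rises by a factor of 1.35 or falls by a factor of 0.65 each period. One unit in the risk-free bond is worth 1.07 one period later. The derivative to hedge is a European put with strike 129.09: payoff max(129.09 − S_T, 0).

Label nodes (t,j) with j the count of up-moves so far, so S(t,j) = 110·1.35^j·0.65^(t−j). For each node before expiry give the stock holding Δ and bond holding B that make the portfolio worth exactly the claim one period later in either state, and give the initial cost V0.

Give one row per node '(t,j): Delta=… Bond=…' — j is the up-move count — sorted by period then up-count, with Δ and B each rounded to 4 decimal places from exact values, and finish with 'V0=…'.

(0,0): Delta=-0.4801 Bond=78.0141
(1,0): Delta=-1.0000 Bond=120.6449
(1,1): Delta=-0.3133 Bond=58.6953
V0=25.1984

No-arbitrage ⇒ martingale measure with p* = (R−d)/(u−d) = 0.6000.
Terminal payoffs: V(2,0)=82.6150, V(2,1)=32.5650, V(2,2)=0.0000
Node (1,0) S=71.5000: V=(p*·32.5650+(1−p*)·82.6150)/1.07=49.1449; Δ=(32.5650−82.6150)/(96.5250−46.4750)=-1.0000; B=V−Δ·S=120.6449
Node (1,1) S=148.5000: V=(p*·0.0000+(1−p*)·32.5650)/1.07=12.1738; Δ=(0.0000−32.5650)/(200.4750−96.5250)=-0.3133; B=V−Δ·S=58.6953
Node (0,0) S=110.0000: V=(p*·12.1738+(1−p*)·49.1449)/1.07=25.1984; Δ=(12.1738−49.1449)/(148.5000−71.5000)=-0.4801; B=V−Δ·S=78.0141
The time-0 hedge costs 25.1984, which is the no-arbitrage price.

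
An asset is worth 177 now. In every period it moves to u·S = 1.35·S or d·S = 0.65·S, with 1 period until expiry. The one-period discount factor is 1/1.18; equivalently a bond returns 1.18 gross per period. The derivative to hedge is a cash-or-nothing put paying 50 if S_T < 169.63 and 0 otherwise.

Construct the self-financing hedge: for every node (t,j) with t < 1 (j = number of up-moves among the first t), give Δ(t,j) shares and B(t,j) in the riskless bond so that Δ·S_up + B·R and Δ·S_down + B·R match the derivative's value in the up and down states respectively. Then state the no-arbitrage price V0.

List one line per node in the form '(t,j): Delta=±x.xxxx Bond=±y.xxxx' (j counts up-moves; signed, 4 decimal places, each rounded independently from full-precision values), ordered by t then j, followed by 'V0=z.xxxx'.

Since d<R<u, set p* = (R−d)/(u−d) = 0.7571; price each node as the discounted p*-expectation of its children.
At expiry t=1: V(1,0)=50.0000, V(1,1)=0.0000
  t=0,j=0: stock 177.0000 → up 238.9500 (V=0.0000), down 115.0500 (V=50.0000). Price 10.2906; hedge Δ=-0.4036, bond B=81.7191.
Check: Δ(0,0)·S0 + B(0,0) = 10.2906 = V0.

(0,0): Delta=-0.4036 Bond=81.7191
V0=10.2906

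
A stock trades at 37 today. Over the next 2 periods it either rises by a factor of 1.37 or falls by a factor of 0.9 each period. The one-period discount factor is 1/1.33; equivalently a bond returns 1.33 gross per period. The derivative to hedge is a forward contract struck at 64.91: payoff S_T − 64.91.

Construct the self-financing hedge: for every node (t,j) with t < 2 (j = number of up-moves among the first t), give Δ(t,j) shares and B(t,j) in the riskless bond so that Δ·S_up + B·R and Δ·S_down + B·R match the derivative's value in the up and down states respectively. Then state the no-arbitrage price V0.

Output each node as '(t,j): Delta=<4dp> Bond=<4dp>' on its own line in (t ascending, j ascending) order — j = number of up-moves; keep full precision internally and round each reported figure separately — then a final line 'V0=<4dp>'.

(0,0): Delta=1.0000 Bond=-36.6951
(1,0): Delta=1.0000 Bond=-48.8045
(1,1): Delta=1.0000 Bond=-48.8045
V0=0.3049

The replicating-portfolio and risk-neutral prices coincide; use p* = (1.33−0.9)/(1.37−0.9) = 0.9149 for the latter.
Terminal payoffs: V(2,0)=-34.9400, V(2,1)=-19.2890, V(2,2)=4.5353
  t=1,j=0: stock 33.3000 → up 45.6210 (V=-19.2890), down 29.9700 (V=-34.9400). Price -15.5045; hedge Δ=1.0000, bond B=-48.8045.
  t=1,j=1: stock 50.6900 → up 69.4453 (V=4.5353), down 45.6210 (V=-19.2890). Price 1.8855; hedge Δ=1.0000, bond B=-48.8045.
  t=0,j=0: stock 37.0000 → up 50.6900 (V=1.8855), down 33.3000 (V=-15.5045). Price 0.3049; hedge Δ=1.0000, bond B=-36.6951.
Self-financing check: at every node Δ·S+B equals the discounted successor values.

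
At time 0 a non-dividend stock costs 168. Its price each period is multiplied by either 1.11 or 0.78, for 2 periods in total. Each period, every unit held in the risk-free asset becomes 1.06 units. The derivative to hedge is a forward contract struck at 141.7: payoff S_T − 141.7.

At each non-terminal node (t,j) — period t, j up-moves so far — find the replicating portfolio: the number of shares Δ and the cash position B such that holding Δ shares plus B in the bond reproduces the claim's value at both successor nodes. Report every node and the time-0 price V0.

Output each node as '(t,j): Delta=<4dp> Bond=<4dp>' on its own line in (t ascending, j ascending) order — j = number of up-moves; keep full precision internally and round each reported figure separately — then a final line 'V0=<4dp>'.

Since d<R<u, set p* = (R−d)/(u−d) = 0.8485; price each node as the discounted p*-expectation of its children.
Terminal payoffs: V(2,0)=-39.4888, V(2,1)=3.7544, V(2,2)=65.2928
Node (1,0) S=131.0400: V=(p*·3.7544+(1−p*)·-39.4888)/1.06=-2.6392; Δ=(3.7544−-39.4888)/(145.4544−102.2112)=1.0000; B=V−Δ·S=-133.6792
Node (1,1) S=186.4800: V=(p*·65.2928+(1−p*)·3.7544)/1.06=52.8008; Δ=(65.2928−3.7544)/(206.9928−145.4544)=1.0000; B=V−Δ·S=-133.6792
Node (0,0) S=168.0000: V=(p*·52.8008+(1−p*)·-2.6392)/1.06=41.8875; Δ=(52.8008−-2.6392)/(186.4800−131.0400)=1.0000; B=V−Δ·S=-126.1125
Root portfolio cost Δ·168+B reproduces V0=41.8875.

(0,0): Delta=1.0000 Bond=-126.1125
(1,0): Delta=1.0000 Bond=-133.6792
(1,1): Delta=1.0000 Bond=-133.6792
V0=41.8875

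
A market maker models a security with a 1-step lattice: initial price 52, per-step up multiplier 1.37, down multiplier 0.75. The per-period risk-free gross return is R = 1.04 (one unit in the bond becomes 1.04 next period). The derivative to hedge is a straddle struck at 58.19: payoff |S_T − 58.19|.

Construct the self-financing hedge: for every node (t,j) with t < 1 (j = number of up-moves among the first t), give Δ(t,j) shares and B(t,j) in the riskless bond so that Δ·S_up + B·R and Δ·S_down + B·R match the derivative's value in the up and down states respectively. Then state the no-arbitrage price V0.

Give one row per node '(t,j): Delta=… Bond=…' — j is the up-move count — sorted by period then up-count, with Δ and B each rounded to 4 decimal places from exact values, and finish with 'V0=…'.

(0,0): Delta=-0.1904 Bond=25.5937
V0=15.6904

Under the risk-neutral measure, an up-move has probability p* = (R−d)/(u−d) = 0.4677 and values discount at R = 1.04.
At expiry t=1: V(1,0)=19.1900, V(1,1)=13.0500
(0,0): S=52.0000. Δ = (V_up−V_dn)/(S_up−S_dn) = (13.0500−19.1900)/(71.2400−39.0000) = -0.1904. V = [p*·13.0500 + (1−p*)·19.1900]/1.04 = 15.6904. B = V − Δ·S = 25.5937.
The time-0 hedge costs 15.6904, which is the no-arbitrage price.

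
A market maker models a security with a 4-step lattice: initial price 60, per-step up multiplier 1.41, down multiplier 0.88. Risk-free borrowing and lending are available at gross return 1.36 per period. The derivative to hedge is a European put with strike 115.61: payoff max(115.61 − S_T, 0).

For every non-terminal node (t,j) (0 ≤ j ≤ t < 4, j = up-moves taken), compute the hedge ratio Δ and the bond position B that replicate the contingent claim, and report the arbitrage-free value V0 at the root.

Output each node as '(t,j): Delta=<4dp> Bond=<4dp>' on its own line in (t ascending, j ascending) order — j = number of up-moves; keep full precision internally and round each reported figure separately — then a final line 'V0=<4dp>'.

(0,0): Delta=-0.0782 Bond=5.0400
(1,0): Delta=-0.4866 Bond=28.4184
(1,1): Delta=-0.0516 Bond=4.6082
(2,0): Delta=-1.0000 Bond=62.5054
(2,1): Delta=-0.4532 Bond=36.1639
(2,2): Delta=-0.0255 Bond=3.1528
(3,0): Delta=-1.0000 Bond=85.0074
(3,1): Delta=-1.0000 Bond=85.0074
(3,2): Delta=-0.4176 Bond=45.4512
(3,3): Delta=0.0000 Bond=0.0000
V0=0.3509

Under the risk-neutral measure, an up-move has probability p* = (R−d)/(u−d) = 0.9057 and values discount at R = 1.36.
Payoff layer (t=4): V(4,0)=79.6283, V(4,1)=57.9575, V(4,2)=23.2349, V(4,3)=0.0000, V(4,4)=0.0000
  t=3,j=0: stock 40.8883 → up 57.6525 (V=57.9575), down 35.9817 (V=79.6283). Price 44.1190; hedge Δ=-1.0000, bond B=85.0074.
  t=3,j=1: stock 65.5142 → up 92.3751 (V=23.2349), down 57.6525 (V=57.9575). Price 19.4931; hedge Δ=-1.0000, bond B=85.0074.
  t=3,j=2: stock 104.9717 → up 148.0101 (V=0.0000), down 92.3751 (V=23.2349). Price 1.6117; hedge Δ=-0.4176, bond B=45.4512.
  t=3,j=3: stock 168.1933 → up 237.1525 (V=0.0000), down 148.0101 (V=0.0000). Price 0.0000; hedge Δ=0.0000, bond B=0.0000.
  t=2,j=0: stock 46.4640 → up 65.5142 (V=19.4931), down 40.8883 (V=44.1190). Price 16.0414; hedge Δ=-1.0000, bond B=62.5054.
  t=2,j=1: stock 74.4480 → up 104.9717 (V=1.6117), down 65.5142 (V=19.4931). Price 2.4255; hedge Δ=-0.4532, bond B=36.1639.
  t=2,j=2: stock 119.2860 → up 168.1933 (V=0.0000), down 104.9717 (V=1.6117). Price 0.1118; hedge Δ=-0.0255, bond B=3.1528.
  t=1,j=0: stock 52.8000 → up 74.4480 (V=2.4255), down 46.4640 (V=16.0414). Price 2.7279; hedge Δ=-0.4866, bond B=28.4184.
  t=1,j=1: stock 84.6000 → up 119.2860 (V=0.1118), down 74.4480 (V=2.4255). Price 0.2427; hedge Δ=-0.0516, bond B=4.6082.
  t=0,j=0: stock 60.0000 → up 84.6000 (V=0.2427), down 52.8000 (V=2.7279). Price 0.3509; hedge Δ=-0.0782, bond B=5.0400.
Check: Δ(0,0)·S0 + B(0,0) = 0.3509 = V0.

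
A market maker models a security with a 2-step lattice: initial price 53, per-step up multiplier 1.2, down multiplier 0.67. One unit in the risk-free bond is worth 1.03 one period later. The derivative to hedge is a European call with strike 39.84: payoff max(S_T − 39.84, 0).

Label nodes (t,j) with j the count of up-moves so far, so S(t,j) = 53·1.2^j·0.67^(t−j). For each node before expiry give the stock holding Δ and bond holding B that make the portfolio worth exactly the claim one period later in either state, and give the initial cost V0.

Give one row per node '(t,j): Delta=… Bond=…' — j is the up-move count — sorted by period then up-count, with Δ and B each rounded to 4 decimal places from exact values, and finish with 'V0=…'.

The replicating-portfolio and risk-neutral prices coincide; use p* = (1.03−0.67)/(1.2−0.67) = 0.6792 for the latter.
Terminal payoffs: V(2,0)=0.0000, V(2,1)=2.7720, V(2,2)=36.4800
  t=1,j=0: stock 35.5100 → up 42.6120 (V=2.7720), down 23.7917 (V=0.0000). Price 1.8280; hedge Δ=0.1473, bond B=-3.4022.
  t=1,j=1: stock 63.6000 → up 76.3200 (V=36.4800), down 42.6120 (V=2.7720). Price 24.9204; hedge Δ=1.0000, bond B=-38.6796.
  t=0,j=0: stock 53.0000 → up 63.6000 (V=24.9204), down 35.5100 (V=1.8280). Price 17.0033; hedge Δ=0.8221, bond B=-26.5672.
Root portfolio cost Δ·53+B reproduces V0=17.0033.

(0,0): Delta=0.8221 Bond=-26.5672
(1,0): Delta=0.1473 Bond=-3.4022
(1,1): Delta=1.0000 Bond=-38.6796
V0=17.0033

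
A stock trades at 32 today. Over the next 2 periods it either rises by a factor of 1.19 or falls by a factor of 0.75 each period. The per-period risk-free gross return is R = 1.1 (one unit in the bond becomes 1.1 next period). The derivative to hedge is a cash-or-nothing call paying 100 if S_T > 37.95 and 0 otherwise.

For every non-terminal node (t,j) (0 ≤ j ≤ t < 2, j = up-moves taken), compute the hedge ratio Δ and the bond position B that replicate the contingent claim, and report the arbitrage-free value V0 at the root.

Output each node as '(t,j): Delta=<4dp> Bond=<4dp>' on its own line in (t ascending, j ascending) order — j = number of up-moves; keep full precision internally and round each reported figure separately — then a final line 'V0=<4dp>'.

(0,0): Delta=5.1359 Bond=-112.0569
(1,0): Delta=0.0000 Bond=0.0000
(1,1): Delta=5.9683 Bond=-154.9587
V0=52.2932

No-arbitrage ⇒ martingale measure with p* = (R−d)/(u−d) = 0.7955.
Terminal payoffs: V(2,0)=0.0000, V(2,1)=0.0000, V(2,2)=100.0000
  t=1,j=0: stock 24.0000 → up 28.5600 (V=0.0000), down 18.0000 (V=0.0000). Price 0.0000; hedge Δ=0.0000, bond B=0.0000.
  t=1,j=1: stock 38.0800 → up 45.3152 (V=100.0000), down 28.5600 (V=0.0000). Price 72.3140; hedge Δ=5.9683, bond B=-154.9587.
  t=0,j=0: stock 32.0000 → up 38.0800 (V=72.3140), down 24.0000 (V=0.0000). Price 52.2932; hedge Δ=5.1359, bond B=-112.0569.
Check: Δ(0,0)·S0 + B(0,0) = 52.2932 = V0.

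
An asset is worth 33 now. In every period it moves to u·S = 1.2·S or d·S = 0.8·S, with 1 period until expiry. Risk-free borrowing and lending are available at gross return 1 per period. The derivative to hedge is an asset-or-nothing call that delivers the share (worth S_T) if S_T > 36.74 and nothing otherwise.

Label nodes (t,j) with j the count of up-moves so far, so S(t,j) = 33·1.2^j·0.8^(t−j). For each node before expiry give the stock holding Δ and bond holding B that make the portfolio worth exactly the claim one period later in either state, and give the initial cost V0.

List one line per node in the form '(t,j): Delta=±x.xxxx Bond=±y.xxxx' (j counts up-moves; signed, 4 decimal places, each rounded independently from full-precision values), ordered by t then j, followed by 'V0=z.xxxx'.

Risk-neutral probability p* = (R−d)/(u−d) = (1−0.8)/(1.2−0.8) = 0.5000.
Terminal values V(1,·): V(1,0)=0.0000, V(1,1)=39.6000
  t=0,j=0: stock 33.0000 → up 39.6000 (V=39.6000), down 26.4000 (V=0.0000). Price 19.8000; hedge Δ=3.0000, bond B=-79.2000.
Check: Δ(0,0)·S0 + B(0,0) = 19.8000 = V0.

(0,0): Delta=3.0000 Bond=-79.2000
V0=19.8000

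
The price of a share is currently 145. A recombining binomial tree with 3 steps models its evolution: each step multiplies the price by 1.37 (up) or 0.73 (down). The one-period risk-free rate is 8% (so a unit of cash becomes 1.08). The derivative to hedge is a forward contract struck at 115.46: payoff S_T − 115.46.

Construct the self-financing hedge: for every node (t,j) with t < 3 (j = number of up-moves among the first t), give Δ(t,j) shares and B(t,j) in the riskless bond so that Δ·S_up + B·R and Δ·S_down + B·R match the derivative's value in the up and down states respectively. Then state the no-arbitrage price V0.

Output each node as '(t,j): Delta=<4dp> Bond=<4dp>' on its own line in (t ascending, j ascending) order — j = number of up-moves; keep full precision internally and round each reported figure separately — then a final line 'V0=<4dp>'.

Since d<R<u, set p* = (R−d)/(u−d) = 0.5469; price each node as the discounted p*-expectation of its children.
Terminal values V(3,·): V(3,0)=-59.0525, V(3,1)=-9.5994, V(3,2)=83.2099, V(3,3)=257.3862
Node (2,0) S=77.2705: V=(p*·-9.5994+(1−p*)·-59.0525)/1.08=-29.6369; Δ=(-9.5994−-59.0525)/(105.8606−56.4075)=1.0000; B=V−Δ·S=-106.9074
Node (2,1) S=145.0145: V=(p*·83.2099+(1−p*)·-9.5994)/1.08=38.1071; Δ=(83.2099−-9.5994)/(198.6699−105.8606)=1.0000; B=V−Δ·S=-106.9074
Node (2,2) S=272.1505: V=(p*·257.3862+(1−p*)·83.2099)/1.08=165.2431; Δ=(257.3862−83.2099)/(372.8462−198.6699)=1.0000; B=V−Δ·S=-106.9074
Node (1,0) S=105.8500: V=(p*·38.1071+(1−p*)·-29.6369)/1.08=6.8617; Δ=(38.1071−-29.6369)/(145.0145−77.2705)=1.0000; B=V−Δ·S=-98.9883
Node (1,1) S=198.6500: V=(p*·165.2431+(1−p*)·38.1071)/1.08=99.6617; Δ=(165.2431−38.1071)/(272.1505−145.0145)=1.0000; B=V−Δ·S=-98.9883
Node (0,0) S=145.0000: V=(p*·99.6617+(1−p*)·6.8617)/1.08=53.3441; Δ=(99.6617−6.8617)/(198.6500−105.8500)=1.0000; B=V−Δ·S=-91.6559
The time-0 hedge costs 53.3441, which is the no-arbitrage price.

(0,0): Delta=1.0000 Bond=-91.6559
(1,0): Delta=1.0000 Bond=-98.9883
(1,1): Delta=1.0000 Bond=-98.9883
(2,0): Delta=1.0000 Bond=-106.9074
(2,1): Delta=1.0000 Bond=-106.9074
(2,2): Delta=1.0000 Bond=-106.9074
V0=53.3441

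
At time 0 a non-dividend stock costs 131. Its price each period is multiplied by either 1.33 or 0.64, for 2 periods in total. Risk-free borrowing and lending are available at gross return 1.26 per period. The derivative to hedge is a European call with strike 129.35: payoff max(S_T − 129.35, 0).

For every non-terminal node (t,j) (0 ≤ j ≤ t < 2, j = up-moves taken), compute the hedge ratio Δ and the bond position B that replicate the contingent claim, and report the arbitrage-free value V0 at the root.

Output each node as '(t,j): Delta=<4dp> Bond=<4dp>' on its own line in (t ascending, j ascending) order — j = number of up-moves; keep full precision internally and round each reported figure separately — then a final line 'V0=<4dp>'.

(0,0): Delta=0.8077 Bond=-53.7440
(1,0): Delta=0.0000 Bond=0.0000
(1,1): Delta=0.8516 Bond=-75.3630
V0=52.0645

The replicating-portfolio and risk-neutral prices coincide; use p* = (1.26−0.64)/(1.33−0.64) = 0.8986 for the latter.
Terminal values V(2,·): V(2,0)=0.0000, V(2,1)=0.0000, V(2,2)=102.3759
  t=1,j=0: stock 83.8400 → up 111.5072 (V=0.0000), down 53.6576 (V=0.0000). Price 0.0000; hedge Δ=0.0000, bond B=0.0000.
  t=1,j=1: stock 174.2300 → up 231.7259 (V=102.3759), down 111.5072 (V=0.0000). Price 73.0079; hedge Δ=0.8516, bond B=-75.3630.
  t=0,j=0: stock 131.0000 → up 174.2300 (V=73.0079), down 83.8400 (V=0.0000). Price 52.0645; hedge Δ=0.8077, bond B=-53.7440.
Each (Δ,B) replicates both successor values, so the strategy is self-financing and V0 is arbitrage-free.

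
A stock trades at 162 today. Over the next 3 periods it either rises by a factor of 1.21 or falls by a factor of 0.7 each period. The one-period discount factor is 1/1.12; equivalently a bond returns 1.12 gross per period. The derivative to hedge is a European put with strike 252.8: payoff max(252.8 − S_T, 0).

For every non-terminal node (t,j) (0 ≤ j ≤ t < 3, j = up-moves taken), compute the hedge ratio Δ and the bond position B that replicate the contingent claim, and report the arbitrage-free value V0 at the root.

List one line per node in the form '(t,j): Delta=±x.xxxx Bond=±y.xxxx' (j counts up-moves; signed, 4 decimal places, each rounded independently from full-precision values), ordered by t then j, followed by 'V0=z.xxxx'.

Under the risk-neutral measure, an up-move has probability p* = (R−d)/(u−d) = 0.8235 and values discount at R = 1.12.
Terminal payoffs: V(3,0)=197.2340, V(3,1)=156.7502, V(3,2)=86.7711, V(3,3)=0.0000
  t=2,j=0: stock 79.3800 → up 96.0498 (V=156.7502), down 55.5660 (V=197.2340). Price 146.3343; hedge Δ=-1.0000, bond B=225.7143.
  t=2,j=1: stock 137.2140 → up 166.0289 (V=86.7711), down 96.0498 (V=156.7502). Price 88.5003; hedge Δ=-1.0000, bond B=225.7143.
  t=2,j=2: stock 237.1842 → up 286.9929 (V=0.0000), down 166.0289 (V=86.7711). Price 13.6719; hedge Δ=-0.7173, bond B=183.8112.
  t=1,j=0: stock 113.4000 → up 137.2140 (V=88.5003), down 79.3800 (V=146.3343). Price 88.1306; hedge Δ=-1.0000, bond B=201.5306.
  t=1,j=1: stock 196.0200 → up 237.1842 (V=13.6719), down 137.2140 (V=88.5003). Price 23.9972; hedge Δ=-0.7485, bond B=170.7196.
  t=0,j=0: stock 162.0000 → up 196.0200 (V=23.9972), down 113.4000 (V=88.1306). Price 31.5312; hedge Δ=-0.7762, bond B=157.2829.
Self-financing check: at every node Δ·S+B equals the discounted successor values.

(0,0): Delta=-0.7762 Bond=157.2829
(1,0): Delta=-1.0000 Bond=201.5306
(1,1): Delta=-0.7485 Bond=170.7196
(2,0): Delta=-1.0000 Bond=225.7143
(2,1): Delta=-1.0000 Bond=225.7143
(2,2): Delta=-0.7173 Bond=183.8112
V0=31.5312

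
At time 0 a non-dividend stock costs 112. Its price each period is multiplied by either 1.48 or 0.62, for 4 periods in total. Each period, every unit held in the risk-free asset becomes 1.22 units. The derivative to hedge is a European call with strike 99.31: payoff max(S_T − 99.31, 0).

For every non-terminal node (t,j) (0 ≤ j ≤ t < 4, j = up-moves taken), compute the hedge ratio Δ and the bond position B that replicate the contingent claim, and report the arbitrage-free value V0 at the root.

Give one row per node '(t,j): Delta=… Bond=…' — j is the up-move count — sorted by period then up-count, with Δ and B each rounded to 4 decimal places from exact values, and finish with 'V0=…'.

Under the risk-neutral measure, an up-move has probability p* = (R−d)/(u−d) = 0.6977 and values discount at R = 1.22.
Terminal values V(4,·): V(4,0)=0.0000, V(4,1)=0.0000, V(4,2)=0.0000, V(4,3)=125.8000, V(4,4)=438.0494
(3,0): S=26.6927. Δ = (V_up−V_dn)/(S_up−S_dn) = (0.0000−0.0000)/(39.5052−16.5495) = 0.0000. V = [p*·0.0000 + (1−p*)·0.0000]/1.22 = 0.0000. B = V − Δ·S = 0.0000.
(3,1): S=63.7181. Δ = (V_up−V_dn)/(S_up−S_dn) = (0.0000−0.0000)/(94.3029−39.5052) = 0.0000. V = [p*·0.0000 + (1−p*)·0.0000]/1.22 = 0.0000. B = V − Δ·S = 0.0000.
(3,2): S=152.1014. Δ = (V_up−V_dn)/(S_up−S_dn) = (125.8000−0.0000)/(225.1100−94.3029) = 0.9617. V = [p*·125.8000 + (1−p*)·0.0000]/1.22 = 71.9405. B = V − Δ·S = -74.3386.
(3,3): S=363.0807. Δ = (V_up−V_dn)/(S_up−S_dn) = (438.0494−125.8000)/(537.3594−225.1100) = 1.0000. V = [p*·438.0494 + (1−p*)·125.8000]/1.22 = 281.6791. B = V − Δ·S = -81.4016.
(2,0): S=43.0528. Δ = (V_up−V_dn)/(S_up−S_dn) = (0.0000−0.0000)/(63.7181−26.6927) = 0.0000. V = [p*·0.0000 + (1−p*)·0.0000]/1.22 = 0.0000. B = V − Δ·S = 0.0000.
(2,1): S=102.7712. Δ = (V_up−V_dn)/(S_up−S_dn) = (71.9405−0.0000)/(152.1014−63.7181) = 0.8140. V = [p*·71.9405 + (1−p*)·0.0000]/1.22 = 41.1402. B = V − Δ·S = -42.5116.
(2,2): S=245.3248. Δ = (V_up−V_dn)/(S_up−S_dn) = (281.6791−71.9405)/(363.0807−152.1014) = 0.9941. V = [p*·281.6791 + (1−p*)·71.9405]/1.22 = 178.9096. B = V − Δ·S = -64.9724.
(1,0): S=69.4400. Δ = (V_up−V_dn)/(S_up−S_dn) = (41.1402−0.0000)/(102.7712−43.0528) = 0.6889. V = [p*·41.1402 + (1−p*)·0.0000]/1.22 = 23.5266. B = V − Δ·S = -24.3108.
(1,1): S=165.7600. Δ = (V_up−V_dn)/(S_up−S_dn) = (178.9096−41.1402)/(245.3248−102.7712) = 0.9664. V = [p*·178.9096 + (1−p*)·41.1402]/1.22 = 112.5069. B = V − Δ·S = -47.6901.
(0,0): S=112.0000. Δ = (V_up−V_dn)/(S_up−S_dn) = (112.5069−23.5266)/(165.7600−69.4400) = 0.9238. V = [p*·112.5069 + (1−p*)·23.5266]/1.22 = 70.1688. B = V − Δ·S = -33.2967.
Check: Δ(0,0)·S0 + B(0,0) = 70.1688 = V0.

(0,0): Delta=0.9238 Bond=-33.2967
(1,0): Delta=0.6889 Bond=-24.3108
(1,1): Delta=0.9664 Bond=-47.6901
(2,0): Delta=0.0000 Bond=0.0000
(2,1): Delta=0.8140 Bond=-42.5116
(2,2): Delta=0.9941 Bond=-64.9724
(3,0): Delta=0.0000 Bond=0.0000
(3,1): Delta=0.0000 Bond=0.0000
(3,2): Delta=0.9617 Bond=-74.3386
(3,3): Delta=1.0000 Bond=-81.4016
V0=70.1688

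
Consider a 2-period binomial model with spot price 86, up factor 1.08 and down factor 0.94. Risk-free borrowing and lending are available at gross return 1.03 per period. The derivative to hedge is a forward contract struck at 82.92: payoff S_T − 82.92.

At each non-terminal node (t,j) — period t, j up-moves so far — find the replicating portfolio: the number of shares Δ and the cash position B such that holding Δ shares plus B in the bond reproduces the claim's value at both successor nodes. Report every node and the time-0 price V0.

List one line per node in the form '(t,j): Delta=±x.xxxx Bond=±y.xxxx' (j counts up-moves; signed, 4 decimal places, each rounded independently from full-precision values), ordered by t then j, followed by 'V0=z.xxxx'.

No-arbitrage ⇒ martingale measure with p* = (R−d)/(u−d) = 0.6429.
Payoff layer (t=2): V(2,0)=-6.9304, V(2,1)=4.3872, V(2,2)=17.3904
Node (1,0) S=80.8400: V=(p*·4.3872+(1−p*)·-6.9304)/1.03=0.3351; Δ=(4.3872−-6.9304)/(87.3072−75.9896)=1.0000; B=V−Δ·S=-80.5049
Node (1,1) S=92.8800: V=(p*·17.3904+(1−p*)·4.3872)/1.03=12.3751; Δ=(17.3904−4.3872)/(100.3104−87.3072)=1.0000; B=V−Δ·S=-80.5049
Node (0,0) S=86.0000: V=(p*·12.3751+(1−p*)·0.3351)/1.03=7.8399; Δ=(12.3751−0.3351)/(92.8800−80.8400)=1.0000; B=V−Δ·S=-78.1601
Each (Δ,B) replicates both successor values, so the strategy is self-financing and V0 is arbitrage-free.

(0,0): Delta=1.0000 Bond=-78.1601
(1,0): Delta=1.0000 Bond=-80.5049
(1,1): Delta=1.0000 Bond=-80.5049
V0=7.8399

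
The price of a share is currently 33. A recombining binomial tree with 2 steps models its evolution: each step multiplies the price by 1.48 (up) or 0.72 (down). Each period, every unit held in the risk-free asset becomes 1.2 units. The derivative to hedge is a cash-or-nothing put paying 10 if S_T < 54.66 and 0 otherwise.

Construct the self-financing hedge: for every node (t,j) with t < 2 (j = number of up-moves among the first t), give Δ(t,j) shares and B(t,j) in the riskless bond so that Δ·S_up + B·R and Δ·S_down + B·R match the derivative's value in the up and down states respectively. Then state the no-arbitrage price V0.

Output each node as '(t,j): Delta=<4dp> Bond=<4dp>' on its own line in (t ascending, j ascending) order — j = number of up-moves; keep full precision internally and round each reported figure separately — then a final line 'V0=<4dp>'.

The replicating-portfolio and risk-neutral prices coincide; use p* = (1.2−0.72)/(1.48−0.72) = 0.6316 for the latter.
At expiry t=2: V(2,0)=10.0000, V(2,1)=10.0000, V(2,2)=0.0000
Node (1,0) S=23.7600: V=(p*·10.0000+(1−p*)·10.0000)/1.2=8.3333; Δ=(10.0000−10.0000)/(35.1648−17.1072)=0.0000; B=V−Δ·S=8.3333
Node (1,1) S=48.8400: V=(p*·0.0000+(1−p*)·10.0000)/1.2=3.0702; Δ=(0.0000−10.0000)/(72.2832−35.1648)=-0.2694; B=V−Δ·S=16.2281
Node (0,0) S=33.0000: V=(p*·3.0702+(1−p*)·8.3333)/1.2=4.1744; Δ=(3.0702−8.3333)/(48.8400−23.7600)=-0.2099; B=V−Δ·S=11.0996
Self-financing check: at every node Δ·S+B equals the discounted successor values.

(0,0): Delta=-0.2099 Bond=11.0996
(1,0): Delta=0.0000 Bond=8.3333
(1,1): Delta=-0.2694 Bond=16.2281
V0=4.1744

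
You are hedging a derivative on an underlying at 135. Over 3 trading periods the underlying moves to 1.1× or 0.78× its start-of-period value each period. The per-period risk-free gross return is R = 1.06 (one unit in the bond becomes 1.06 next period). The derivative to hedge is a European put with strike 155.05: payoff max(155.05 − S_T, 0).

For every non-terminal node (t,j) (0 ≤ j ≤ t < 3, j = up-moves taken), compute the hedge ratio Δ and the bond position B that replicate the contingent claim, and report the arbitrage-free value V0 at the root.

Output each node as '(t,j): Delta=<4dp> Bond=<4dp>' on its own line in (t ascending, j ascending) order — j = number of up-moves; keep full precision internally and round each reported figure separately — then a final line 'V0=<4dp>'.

No-arbitrage ⇒ martingale measure with p* = (R−d)/(u−d) = 0.8750.
Terminal values V(3,·): V(3,0)=90.9855, V(3,1)=64.7026, V(3,2)=27.6370, V(3,3)=0.0000
  t=2,j=0: stock 82.1340 → up 90.3474 (V=64.7026), down 64.0645 (V=90.9855). Price 64.1396; hedge Δ=-1.0000, bond B=146.2736.
  t=2,j=1: stock 115.8300 → up 127.4130 (V=27.6370), down 90.3474 (V=64.7026). Price 30.4436; hedge Δ=-1.0000, bond B=146.2736.
  t=2,j=2: stock 163.3500 → up 179.6850 (V=0.0000), down 127.4130 (V=27.6370). Price 3.2591; hedge Δ=-0.5287, bond B=89.6247.
  t=1,j=0: stock 105.3000 → up 115.8300 (V=30.4436), down 82.1340 (V=64.1396). Price 32.6939; hedge Δ=-1.0000, bond B=137.9939.
  t=1,j=1: stock 148.5000 → up 163.3500 (V=3.2591), down 115.8300 (V=30.4436). Price 6.2803; hedge Δ=-0.5721, bond B=91.2319.
  t=0,j=0: stock 135.0000 → up 148.5000 (V=6.2803), down 105.3000 (V=32.6939). Price 9.0396; hedge Δ=-0.6114, bond B=91.5822.
Check: Δ(0,0)·S0 + B(0,0) = 9.0396 = V0.

(0,0): Delta=-0.6114 Bond=91.5822
(1,0): Delta=-1.0000 Bond=137.9939
(1,1): Delta=-0.5721 Bond=91.2319
(2,0): Delta=-1.0000 Bond=146.2736
(2,1): Delta=-1.0000 Bond=146.2736
(2,2): Delta=-0.5287 Bond=89.6247
V0=9.0396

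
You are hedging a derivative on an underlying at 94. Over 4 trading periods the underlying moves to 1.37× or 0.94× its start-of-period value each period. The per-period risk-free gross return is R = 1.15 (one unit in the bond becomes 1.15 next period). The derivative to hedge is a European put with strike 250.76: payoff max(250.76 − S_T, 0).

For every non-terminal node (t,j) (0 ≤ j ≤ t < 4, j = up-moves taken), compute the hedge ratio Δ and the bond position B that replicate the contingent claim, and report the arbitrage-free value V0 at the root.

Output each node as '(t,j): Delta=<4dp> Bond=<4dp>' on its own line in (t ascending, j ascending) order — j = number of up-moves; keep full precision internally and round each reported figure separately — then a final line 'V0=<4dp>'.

(0,0): Delta=-0.8477 Bond=131.6708
(1,0): Delta=-1.0000 Bond=164.8788
(1,1): Delta=-0.7382 Bond=137.3232
(2,0): Delta=-1.0000 Bond=189.6106
(2,1): Delta=-1.0000 Bond=189.6106
(2,2): Delta=-0.5501 Bond=124.7238
(3,0): Delta=-1.0000 Bond=218.0522
(3,1): Delta=-1.0000 Bond=218.0522
(3,2): Delta=-1.0000 Bond=218.0522
(3,3): Delta=-0.2266 Bond=65.2592
V0=51.9871

Under the risk-neutral measure, an up-move has probability p* = (R−d)/(u−d) = 0.4884 and values discount at R = 1.15.
Payoff layer (t=4): V(4,0)=177.3696, V(4,1)=143.7974, V(4,2)=94.8677, V(4,3)=23.5552, V(4,4)=0.0000
Node (3,0) S=78.0749: V=(p*·143.7974+(1−p*)·177.3696)/1.15=139.9773; Δ=(143.7974−177.3696)/(106.9626−73.3904)=-1.0000; B=V−Δ·S=218.0522
Node (3,1) S=113.7900: V=(p*·94.8677+(1−p*)·143.7974)/1.15=104.2622; Δ=(94.8677−143.7974)/(155.8923−106.9626)=-1.0000; B=V−Δ·S=218.0522
Node (3,2) S=165.8429: V=(p*·23.5552+(1−p*)·94.8677)/1.15=52.2093; Δ=(23.5552−94.8677)/(227.2048−155.8923)=-1.0000; B=V−Δ·S=218.0522
Node (3,3) S=241.7072: V=(p*·0.0000+(1−p*)·23.5552)/1.15=10.4796; Δ=(0.0000−23.5552)/(331.1388−227.2048)=-0.2266; B=V−Δ·S=65.2592
Node (2,0) S=83.0584: V=(p*·104.2622+(1−p*)·139.9773)/1.15=106.5522; Δ=(104.2622−139.9773)/(113.7900−78.0749)=-1.0000; B=V−Δ·S=189.6106
Node (2,1) S=121.0532: V=(p*·52.2093+(1−p*)·104.2622)/1.15=68.5574; Δ=(52.2093−104.2622)/(165.8429−113.7900)=-1.0000; B=V−Δ·S=189.6106
Node (2,2) S=176.4286: V=(p*·10.4796+(1−p*)·52.2093)/1.15=27.6780; Δ=(10.4796−52.2093)/(241.7072−165.8429)=-0.5501; B=V−Δ·S=124.7238
Node (1,0) S=88.3600: V=(p*·68.5574+(1−p*)·106.5522)/1.15=76.5188; Δ=(68.5574−106.5522)/(121.0532−83.0584)=-1.0000; B=V−Δ·S=164.8788
Node (1,1) S=128.7800: V=(p*·27.6780+(1−p*)·68.5574)/1.15=42.2548; Δ=(27.6780−68.5574)/(176.4286−121.0532)=-0.7382; B=V−Δ·S=137.3232
Node (0,0) S=94.0000: V=(p*·42.2548+(1−p*)·76.5188)/1.15=51.9871; Δ=(42.2548−76.5188)/(128.7800−88.3600)=-0.8477; B=V−Δ·S=131.6708
The time-0 hedge costs 51.9871, which is the no-arbitrage price.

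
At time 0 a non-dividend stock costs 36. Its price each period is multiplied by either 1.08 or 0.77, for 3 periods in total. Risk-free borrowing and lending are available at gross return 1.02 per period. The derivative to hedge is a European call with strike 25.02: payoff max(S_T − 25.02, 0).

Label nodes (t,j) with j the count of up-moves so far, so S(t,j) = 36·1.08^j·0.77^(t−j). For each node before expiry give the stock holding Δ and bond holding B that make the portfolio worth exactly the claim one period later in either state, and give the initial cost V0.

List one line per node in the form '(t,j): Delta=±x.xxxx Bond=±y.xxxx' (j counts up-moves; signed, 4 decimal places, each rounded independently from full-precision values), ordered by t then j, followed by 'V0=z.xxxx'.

Risk-neutral probability p* = (R−d)/(u−d) = (1.02−0.77)/(1.08−0.77) = 0.8065.
Terminal values V(3,·): V(3,0)=0.0000, V(3,1)=0.0000, V(3,2)=7.3126, V(3,3)=20.3296
Node (2,0) S=21.3444: V=(p*·0.0000+(1−p*)·0.0000)/1.02=0.0000; Δ=(0.0000−0.0000)/(23.0520−16.4352)=0.0000; B=V−Δ·S=0.0000
Node (2,1) S=29.9376: V=(p*·7.3126+(1−p*)·0.0000)/1.02=5.7816; Δ=(7.3126−0.0000)/(32.3326−23.0520)=0.7879; B=V−Δ·S=-17.8074
Node (2,2) S=41.9904: V=(p*·20.3296+(1−p*)·7.3126)/1.02=17.4610; Δ=(20.3296−7.3126)/(45.3496−32.3326)=1.0000; B=V−Δ·S=-24.5294
Node (1,0) S=27.7200: V=(p*·5.7816+(1−p*)·0.0000)/1.02=4.5712; Δ=(5.7816−0.0000)/(29.9376−21.3444)=0.6728; B=V−Δ·S=-14.0792
Node (1,1) S=38.8800: V=(p*·17.4610+(1−p*)·5.7816)/1.02=14.9024; Δ=(17.4610−5.7816)/(41.9904−29.9376)=0.9690; B=V−Δ·S=-22.7729
Node (0,0) S=36.0000: V=(p*·14.9024+(1−p*)·4.5712)/1.02=12.6498; Δ=(14.9024−4.5712)/(38.8800−27.7200)=0.9257; B=V−Δ·S=-20.6767
Each (Δ,B) replicates both successor values, so the strategy is self-financing and V0 is arbitrage-free.

(0,0): Delta=0.9257 Bond=-20.6767
(1,0): Delta=0.6728 Bond=-14.0792
(1,1): Delta=0.9690 Bond=-22.7729
(2,0): Delta=0.0000 Bond=0.0000
(2,1): Delta=0.7879 Bond=-17.8074
(2,2): Delta=1.0000 Bond=-24.5294
V0=12.6498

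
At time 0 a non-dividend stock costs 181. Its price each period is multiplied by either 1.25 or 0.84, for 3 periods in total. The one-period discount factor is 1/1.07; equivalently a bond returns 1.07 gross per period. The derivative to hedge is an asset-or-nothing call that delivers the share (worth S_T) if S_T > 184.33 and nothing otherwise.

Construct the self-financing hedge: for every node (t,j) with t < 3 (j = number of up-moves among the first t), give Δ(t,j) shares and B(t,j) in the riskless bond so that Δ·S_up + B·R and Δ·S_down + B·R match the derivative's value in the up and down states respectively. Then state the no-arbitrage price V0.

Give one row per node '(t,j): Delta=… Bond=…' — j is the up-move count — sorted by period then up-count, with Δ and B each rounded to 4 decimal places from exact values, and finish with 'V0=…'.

The replicating-portfolio and risk-neutral prices coincide; use p* = (1.07−0.84)/(1.25−0.84) = 0.5610 for the latter.
Terminal payoffs: V(3,0)=0.0000, V(3,1)=0.0000, V(3,2)=237.5625, V(3,3)=353.5156
(2,0): S=127.7136. Δ = (V_up−V_dn)/(S_up−S_dn) = (0.0000−0.0000)/(159.6420−107.2794) = 0.0000. V = [p*·0.0000 + (1−p*)·0.0000]/1.07 = 0.0000. B = V − Δ·S = 0.0000.
(2,1): S=190.0500. Δ = (V_up−V_dn)/(S_up−S_dn) = (237.5625−0.0000)/(237.5625−159.6420) = 3.0488. V = [p*·237.5625 + (1−p*)·0.0000]/1.07 = 124.5484. B = V − Δ·S = -454.8724.
(2,2): S=282.8125. Δ = (V_up−V_dn)/(S_up−S_dn) = (353.5156−237.5625)/(353.5156−237.5625) = 1.0000. V = [p*·353.5156 + (1−p*)·237.5625]/1.07 = 282.8125. B = V − Δ·S = 0.0000.
(1,0): S=152.0400. Δ = (V_up−V_dn)/(S_up−S_dn) = (124.5484−0.0000)/(190.0500−127.7136) = 1.9980. V = [p*·124.5484 + (1−p*)·0.0000]/1.07 = 65.2978. B = V − Δ·S = -238.4788.
(1,1): S=226.2500. Δ = (V_up−V_dn)/(S_up−S_dn) = (282.8125−124.5484)/(282.8125−190.0500) = 1.7061. V = [p*·282.8125 + (1−p*)·124.5484]/1.07 = 199.3745. B = V − Δ·S = -186.6356.
(0,0): S=181.0000. Δ = (V_up−V_dn)/(S_up−S_dn) = (199.3745−65.2978)/(226.2500−152.0400) = 1.8067. V = [p*·199.3745 + (1−p*)·65.2978]/1.07 = 131.3192. B = V − Δ·S = -195.6972.
Each (Δ,B) replicates both successor values, so the strategy is self-financing and V0 is arbitrage-free.

(0,0): Delta=1.8067 Bond=-195.6972
(1,0): Delta=1.9980 Bond=-238.4788
(1,1): Delta=1.7061 Bond=-186.6356
(2,0): Delta=0.0000 Bond=0.0000
(2,1): Delta=3.0488 Bond=-454.8724
(2,2): Delta=1.0000 Bond=0.0000
V0=131.3192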